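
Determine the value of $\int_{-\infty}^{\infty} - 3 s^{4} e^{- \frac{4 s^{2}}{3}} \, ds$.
$- \frac{81 \sqrt{3} \sqrt{\pi}}{128}$

Begin with the known integral
$$J(a) = \int_{-\infty}^{\infty} - 3 e^{- a s^{2}} \, ds = - \frac{3 \sqrt{\pi}}{\sqrt{a}}.$$

Differentiating under the integral sign brings down a factor of $(-s^2)$:
$$\frac{dJ}{da} = \int_{-\infty}^{\infty} 3 s^{2} e^{- a s^{2}} \, ds = \frac{3 \sqrt{\pi}}{2 a^{\frac{3}{2}}}.$$

Repeating twice in total — each differentiation brings down another $(-s^2)$ — gives
$$\frac{d^{2}J}{da^{2}} = \int_{-\infty}^{\infty} - 3 s^{4} e^{- a s^{2}} \, ds = - \frac{9 \sqrt{\pi}}{4 a^{\frac{5}{2}}},$$
and the integrand here is exactly the target integrand, so $I = - \frac{9 \sqrt{\pi}}{4 a^{\frac{5}{2}}}$.

Setting $a = \frac{4}{3}$:
$$I = - \frac{81 \sqrt{3} \sqrt{\pi}}{128}.$$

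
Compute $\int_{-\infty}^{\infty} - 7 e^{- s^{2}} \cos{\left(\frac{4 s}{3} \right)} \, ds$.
$- \frac{7 \sqrt{\pi}}{e^{\frac{4}{9}}}$

Treat the cosine frequency as a parameter and define $I(b) = \int_{-\infty}^{\infty} - 7 e^{- s^{2}} \cos{\left(b s \right)} \, ds$.

Differentiating under the integral sign,
$$I'(b) = \int_{-\infty}^{\infty} 7 s e^{- s^{2}} \sin{\left(b s \right)} \, ds.$$

Integrate $\int_{-\infty}^{\infty} s \sin(b s)\, e^{- s^{2}}\, ds$ by parts with $u = \sin(b s)$ and $dv = s\, e^{- s^{2}}\, ds$, giving $v = - \frac{e^{- s^{2}}}{2}$. The boundary term vanishes and
$$\int_{-\infty}^{\infty} s \sin(b s)\, e^{- s^{2}}\, ds = \frac{b}{2} \int_{-\infty}^{\infty} \cos(b s)\, e^{- s^{2}}\, ds,$$
so $I'(b) = - \frac{b}{2}\, I(b)$.

This is a separable first-order ODE; solving with the initial condition $I(0) = \int_{-\infty}^{\infty} - 7 e^{- s^{2}}\,ds = - 7 \sqrt{\pi}$ gives
$$I(b) = - 7 \sqrt{\pi} e^{- \frac{b^{2}}{4}}.$$

Setting $b = \frac{4}{3}$:
$$I = - \frac{7 \sqrt{\pi}}{e^{\frac{4}{9}}}.$$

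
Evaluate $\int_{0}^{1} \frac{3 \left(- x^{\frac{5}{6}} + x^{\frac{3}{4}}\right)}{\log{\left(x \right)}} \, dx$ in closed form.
$- \log{\left(\frac{10648}{9261} \right)}$

Replace the exponent $\frac{5}{6}$ by a parameter $a$: let $I(a) = \int_{0}^{1} \frac{3 \left(x^{\frac{3}{4}} - x^{a}\right)}{\log{\left(x \right)}} \, dx$.

Since $\dfrac{\partial}{\partial a}\,x^{a} = x^{a} \ln x$, the $\ln x$ in the denominator cancels and
$$\frac{dI}{da} = \int_{0}^{1} -3 x^{a} \, dx = -3 \left[\frac{x^{a+1}}{a+1}\right]_0^1 = - \frac{3}{a + 1}.$$

Integrating with respect to $a$ gives $I(a) = - \log{\left(\frac{64 \left(a + 1\right)^{3}}{343} \right)} + C$.

At $a = \frac{3}{4}$ the integrand is identically $0$, so $I(\frac{3}{4}) = 0$. The closed form gives $0$, hence $C = 0$.

Setting $a = \frac{5}{6}$:
$$I = - \log{\left(\frac{10648}{9261} \right)}.$$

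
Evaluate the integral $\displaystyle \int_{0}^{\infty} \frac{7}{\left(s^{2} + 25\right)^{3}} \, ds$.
$\frac{21 \pi}{50000}$

Begin with the known result
$$J(a) = \int_{0}^{\infty} \frac{7}{a^{2} + s^{2}} \, ds = \frac{7 \pi}{2 a}.$$

Differentiating under the integral sign with respect to $a$,
$$\frac{dJ}{da} = \int_{0}^{\infty} - \frac{14 a}{\left(a^{2} + s^{2}\right)^{2}} \, ds = - \frac{7 \pi}{2 a^{2}},$$
so $\int_{0}^{\infty} \frac{7}{\left(a^{2} + s^{2}\right)^{2}} \, ds = \frac{7 \pi}{4 a^{3}}$.

Repeating — each differentiation of $1/(s^2+a^2)^j$ produces $-2ja/(s^2+a^2)^{j+1}$ — and dividing through by $-2ja$ at each step yields, after $2$ differentiations in total,
$$\int_{0}^{\infty} \frac{7}{\left(a^{2} + s^{2}\right)^{3}} \, ds = \frac{21 \pi}{16 a^{5}}.$$

Setting $a = 5$:
$$I = \frac{21 \pi}{50000}.$$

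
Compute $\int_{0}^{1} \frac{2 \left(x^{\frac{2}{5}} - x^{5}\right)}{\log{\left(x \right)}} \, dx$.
$- \log{\left(\frac{900}{49} \right)}$

Replace the exponent $5$ by a parameter $a$: let $I(a) = \int_{0}^{1} \frac{2 \left(x^{\frac{2}{5}} - x^{a}\right)}{\log{\left(x \right)}} \, dx$.

Since $\dfrac{\partial}{\partial a}\,x^{a} = x^{a} \ln x$, the $\ln x$ in the denominator cancels and
$$\frac{dI}{da} = \int_{0}^{1} -2 x^{a} \, dx = -2 \left[\frac{x^{a+1}}{a+1}\right]_0^1 = - \frac{2}{a + 1}.$$

Integrating with respect to $a$ gives $I(a) = - \log{\left(\frac{25 \left(a + 1\right)^{2}}{49} \right)} + C$.

At $a = \frac{2}{5}$ the integrand is identically $0$, so $I(\frac{2}{5}) = 0$. The closed form gives $0$, hence $C = 0$.

Setting $a = 5$:
$$I = - \log{\left(\frac{900}{49} \right)}.$$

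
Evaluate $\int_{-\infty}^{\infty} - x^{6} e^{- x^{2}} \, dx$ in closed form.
$- \frac{15 \sqrt{\pi}}{8}$

Begin with the known integral
$$J(a) = \int_{-\infty}^{\infty} - e^{- a x^{2}} \, dx = - \frac{\sqrt{\pi}}{\sqrt{a}}.$$

Differentiating under the integral sign brings down a factor of $(-x^2)$:
$$\frac{dJ}{da} = \int_{-\infty}^{\infty} x^{2} e^{- a x^{2}} \, dx = \frac{\sqrt{\pi}}{2 a^{\frac{3}{2}}}.$$

Repeating $3$ times in total — each differentiation brings down another $(-x^2)$ — gives
$$\frac{d^{3}J}{da^{3}} = \int_{-\infty}^{\infty} x^{6} e^{- a x^{2}} \, dx = \frac{15 \sqrt{\pi}}{8 a^{\frac{7}{2}}},$$
and the integrand here is $(-1)^{3}$ times the target integrand, so $I = (-1)^{3}\,\frac{d^{3}J}{da^{3}} = - \frac{15 \sqrt{\pi}}{8 a^{\frac{7}{2}}}$.

Setting $a = 1$:
$$I = - \frac{15 \sqrt{\pi}}{8}.$$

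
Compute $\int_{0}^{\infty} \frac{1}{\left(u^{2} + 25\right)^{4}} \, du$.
$\frac{\pi}{500000}$

Recall the elementary integral
$$J(a) = \int_{0}^{\infty} \frac{1}{a^{2} + u^{2}} \, du = \frac{\pi}{2 a}.$$

Differentiating under the integral sign with respect to $a$,
$$\frac{dJ}{da} = \int_{0}^{\infty} - \frac{2 a}{\left(a^{2} + u^{2}\right)^{2}} \, du = - \frac{\pi}{2 a^{2}},$$
so $\int_{0}^{\infty} \frac{1}{\left(a^{2} + u^{2}\right)^{2}} \, du = \frac{\pi}{4 a^{3}}$.

Repeating — each differentiation of $1/(u^2+a^2)^j$ produces $-2ja/(u^2+a^2)^{j+1}$ — and dividing through by $-2ja$ at each step yields, after $3$ differentiations in total,
$$\int_{0}^{\infty} \frac{1}{\left(a^{2} + u^{2}\right)^{4}} \, du = \frac{5 \pi}{32 a^{7}}.$$

Setting $a = 5$:
$$I = \frac{\pi}{500000}.$$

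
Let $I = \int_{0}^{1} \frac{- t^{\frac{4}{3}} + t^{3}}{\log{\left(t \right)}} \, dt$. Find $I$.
$\log{\left(\frac{12}{7} \right)}$

Introduce a parameter $a$ in the exponent: let $I(a) = \int_{0}^{1} \frac{- t^{\frac{4}{3}} + t^{a}}{\log{\left(t \right)}} \, dt$.

Since $\dfrac{\partial}{\partial a}\,t^{a} = t^{a} \ln t$, the $\ln t$ in the denominator cancels and
$$\frac{dI}{da} = \int_{0}^{1} t^{a} \, dt = \left[\frac{t^{a+1}}{a+1}\right]_0^1 = \frac{1}{a + 1}.$$

Integrating with respect to $a$ gives $I(a) = \log{\left(\frac{3 a}{7} + \frac{3}{7} \right)} + C$.

At $a = \frac{4}{3}$ the integrand is identically $0$, so $I(\frac{4}{3}) = 0$. The closed form gives $0$, hence $C = 0$.

Setting $a = 3$:
$$I = \log{\left(\frac{12}{7} \right)}.$$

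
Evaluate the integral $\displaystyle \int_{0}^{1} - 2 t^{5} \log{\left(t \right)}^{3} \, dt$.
$\frac{1}{108}$

Start from the elementary integral
$$J(a) = \int_{0}^{1} - 2 t^{a} \, dt = - \frac{2}{a + 1}.$$

Differentiating under the integral sign brings down a factor of $\ln t$:
$$\frac{dJ}{da} = \int_{0}^{1} - 2 t^{a} \log{\left(t \right)} \, dt = \frac{2}{\left(a + 1\right)^{2}}.$$

Repeating $3$ times in total — each differentiation brings down another $\ln t$ — gives
$$\frac{d^{3}J}{da^{3}} = \int_{0}^{1} - 2 t^{a} \log{\left(t \right)}^{3} \, dt = \frac{12}{\left(a + 1\right)^{4}},$$
and the integrand here is exactly the target integrand, so $I = \frac{12}{\left(a + 1\right)^{4}}$.

Setting $a = 5$:
$$I = \frac{1}{108}.$$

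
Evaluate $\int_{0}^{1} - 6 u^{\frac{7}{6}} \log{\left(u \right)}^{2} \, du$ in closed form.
$- \frac{2592}{2197}$

Start from the elementary integral
$$J(a) = \int_{0}^{1} - 6 u^{a} \, du = - \frac{6}{a + 1}.$$

Differentiating under the integral sign brings down a factor of $\ln u$:
$$\frac{dJ}{da} = \int_{0}^{1} - 6 u^{a} \log{\left(u \right)} \, du = \frac{6}{\left(a + 1\right)^{2}}.$$

Repeating twice in total — each differentiation brings down another $\ln u$ — gives
$$\frac{d^{2}J}{da^{2}} = \int_{0}^{1} - 6 u^{a} \log{\left(u \right)}^{2} \, du = - \frac{12}{\left(a + 1\right)^{3}},$$
and the integrand here is exactly the target integrand, so $I = - \frac{12}{\left(a + 1\right)^{3}}$.

Setting $a = \frac{7}{6}$:
$$I = - \frac{2592}{2197}.$$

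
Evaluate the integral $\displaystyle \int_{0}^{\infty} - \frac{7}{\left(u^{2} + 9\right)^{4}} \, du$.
$- \frac{35 \pi}{69984}$

Start from the standard arctangent integral
$$J(a) = \int_{0}^{\infty} - \frac{7}{a^{2} + u^{2}} \, du = - \frac{7 \pi}{2 a}.$$

Differentiating under the integral sign with respect to $a$,
$$\frac{dJ}{da} = \int_{0}^{\infty} \frac{14 a}{\left(a^{2} + u^{2}\right)^{2}} \, du = \frac{7 \pi}{2 a^{2}},$$
so $\int_{0}^{\infty} - \frac{7}{\left(a^{2} + u^{2}\right)^{2}} \, du = - \frac{7 \pi}{4 a^{3}}$.

Repeating — each differentiation of $1/(u^2+a^2)^j$ produces $-2ja/(u^2+a^2)^{j+1}$ — and dividing through by $-2ja$ at each step yields, after $3$ differentiations in total,
$$\int_{0}^{\infty} - \frac{7}{\left(a^{2} + u^{2}\right)^{4}} \, du = - \frac{35 \pi}{32 a^{7}}.$$

Setting $a = 3$:
$$I = - \frac{35 \pi}{69984}.$$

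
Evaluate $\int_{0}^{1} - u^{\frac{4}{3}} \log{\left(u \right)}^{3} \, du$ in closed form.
$\frac{486}{2401}$

Consider the simpler parametrised integral
$$J(a) = \int_{0}^{1} - u^{a} \, du = - \frac{1}{a + 1}.$$

Differentiating under the integral sign brings down a factor of $\ln u$:
$$\frac{dJ}{da} = \int_{0}^{1} - u^{a} \log{\left(u \right)} \, du = \frac{1}{\left(a + 1\right)^{2}}.$$

Repeating $3$ times in total — each differentiation brings down another $\ln u$ — gives
$$\frac{d^{3}J}{da^{3}} = \int_{0}^{1} - u^{a} \log{\left(u \right)}^{3} \, du = \frac{6}{\left(a + 1\right)^{4}},$$
and the integrand here is exactly the target integrand, so $I = \frac{6}{\left(a + 1\right)^{4}}$.

Setting $a = \frac{4}{3}$:
$$I = \frac{486}{2401}.$$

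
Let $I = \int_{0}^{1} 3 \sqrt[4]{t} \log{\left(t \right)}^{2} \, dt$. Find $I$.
$\frac{384}{125}$

Begin with the known integral
$$J(a) = \int_{0}^{1} 3 t^{a} \, dt = \frac{3}{a + 1}.$$

Differentiating under the integral sign brings down a factor of $\ln t$:
$$\frac{dJ}{da} = \int_{0}^{1} 3 t^{a} \log{\left(t \right)} \, dt = - \frac{3}{\left(a + 1\right)^{2}}.$$

Repeating twice in total — each differentiation brings down another $\ln t$ — gives
$$\frac{d^{2}J}{da^{2}} = \int_{0}^{1} 3 t^{a} \log{\left(t \right)}^{2} \, dt = \frac{6}{\left(a + 1\right)^{3}},$$
and the integrand here is exactly the target integrand, so $I = \frac{6}{\left(a + 1\right)^{3}}$.

Setting $a = \frac{1}{4}$:
$$I = \frac{384}{125}.$$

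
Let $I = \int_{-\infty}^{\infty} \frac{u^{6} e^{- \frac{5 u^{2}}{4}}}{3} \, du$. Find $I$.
$\frac{16 \sqrt{5} \sqrt{\pi}}{125}$

Consider the simpler parametrised integral
$$J(a) = \int_{-\infty}^{\infty} \frac{e^{- a u^{2}}}{3} \, du = \frac{\sqrt{\pi}}{3 \sqrt{a}}.$$

Differentiating under the integral sign brings down a factor of $(-u^2)$:
$$\frac{dJ}{da} = \int_{-\infty}^{\infty} - \frac{u^{2} e^{- a u^{2}}}{3} \, du = - \frac{\sqrt{\pi}}{6 a^{\frac{3}{2}}}.$$

Repeating $3$ times in total — each differentiation brings down another $(-u^2)$ — gives
$$\frac{d^{3}J}{da^{3}} = \int_{-\infty}^{\infty} - \frac{u^{6} e^{- a u^{2}}}{3} \, du = - \frac{5 \sqrt{\pi}}{8 a^{\frac{7}{2}}},$$
and the integrand here is $(-1)^{3}$ times the target integrand, so $I = (-1)^{3}\,\frac{d^{3}J}{da^{3}} = \frac{5 \sqrt{\pi}}{8 a^{\frac{7}{2}}}$.

Setting $a = \frac{5}{4}$:
$$I = \frac{16 \sqrt{5} \sqrt{\pi}}{125}.$$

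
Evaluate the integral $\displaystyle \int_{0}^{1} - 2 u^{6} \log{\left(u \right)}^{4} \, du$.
$- \frac{48}{16807}$

Begin with the known integral
$$J(a) = \int_{0}^{1} - 2 u^{a} \, du = - \frac{2}{a + 1}.$$

Differentiating under the integral sign brings down a factor of $\ln u$:
$$\frac{dJ}{da} = \int_{0}^{1} - 2 u^{a} \log{\left(u \right)} \, du = \frac{2}{\left(a + 1\right)^{2}}.$$

Repeating $4$ times in total — each differentiation brings down another $\ln u$ — gives
$$\frac{d^{4}J}{da^{4}} = \int_{0}^{1} - 2 u^{a} \log{\left(u \right)}^{4} \, du = - \frac{48}{\left(a + 1\right)^{5}},$$
and the integrand here is exactly the target integrand, so $I = - \frac{48}{\left(a + 1\right)^{5}}$.

Setting $a = 6$:
$$I = - \frac{48}{16807}.$$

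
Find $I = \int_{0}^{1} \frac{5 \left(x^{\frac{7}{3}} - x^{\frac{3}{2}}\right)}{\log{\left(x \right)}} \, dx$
$- \log{\left(\frac{243}{1024} \right)}$

Introduce a parameter $a$ in the exponent: let $I(a) = \int_{0}^{1} \frac{5 \left(x^{\frac{7}{3}} - x^{a}\right)}{\log{\left(x \right)}} \, dx$.

Since $\dfrac{\partial}{\partial a}\,x^{a} = x^{a} \ln x$, the $\ln x$ in the denominator cancels and
$$\frac{dI}{da} = \int_{0}^{1} -5 x^{a} \, dx = -5 \left[\frac{x^{a+1}}{a+1}\right]_0^1 = - \frac{5}{a + 1}.$$

Integrating with respect to $a$ gives $I(a) = - \log{\left(\frac{243 \left(a + 1\right)^{5}}{100000} \right)} + C$.

At $a = \frac{7}{3}$ the integrand is identically $0$, so $I(\frac{7}{3}) = 0$. The closed form gives $0$, hence $C = 0$.

Setting $a = \frac{3}{2}$:
$$I = - \log{\left(\frac{243}{1024} \right)}.$$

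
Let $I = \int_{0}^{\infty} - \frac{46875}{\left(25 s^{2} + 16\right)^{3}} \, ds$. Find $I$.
$- \frac{28125 \pi}{16384}$

Begin with the known result
$$J(a) = \int_{0}^{\infty} - \frac{3}{a^{2} + s^{2}} \, ds = - \frac{3 \pi}{2 a}.$$

Differentiating under the integral sign with respect to $a$,
$$\frac{dJ}{da} = \int_{0}^{\infty} \frac{6 a}{\left(a^{2} + s^{2}\right)^{2}} \, ds = \frac{3 \pi}{2 a^{2}},$$
so $\int_{0}^{\infty} - \frac{3}{\left(a^{2} + s^{2}\right)^{2}} \, ds = - \frac{3 \pi}{4 a^{3}}$.

Repeating — each differentiation of $1/(s^2+a^2)^j$ produces $-2ja/(s^2+a^2)^{j+1}$ — and dividing through by $-2ja$ at each step yields, after $2$ differentiations in total,
$$\int_{0}^{\infty} - \frac{3}{\left(a^{2} + s^{2}\right)^{3}} \, ds = - \frac{9 \pi}{16 a^{5}}.$$

Setting $a = \frac{4}{5}$:
$$I = - \frac{28125 \pi}{16384}.$$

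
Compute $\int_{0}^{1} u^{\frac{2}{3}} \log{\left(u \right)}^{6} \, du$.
$\frac{314928}{15625}$

Start from the elementary integral
$$J(a) = \int_{0}^{1} u^{a} \, du = \frac{1}{a + 1}.$$

Differentiating under the integral sign brings down a factor of $\ln u$:
$$\frac{dJ}{da} = \int_{0}^{1} u^{a} \log{\left(u \right)} \, du = - \frac{1}{\left(a + 1\right)^{2}}.$$

Repeating $6$ times in total — each differentiation brings down another $\ln u$ — gives
$$\frac{d^{6}J}{da^{6}} = \int_{0}^{1} u^{a} \log{\left(u \right)}^{6} \, du = \frac{720}{\left(a + 1\right)^{7}},$$
and the integrand here is exactly the target integrand, so $I = \frac{720}{\left(a + 1\right)^{7}}$.

Setting $a = \frac{2}{3}$:
$$I = \frac{314928}{15625}.$$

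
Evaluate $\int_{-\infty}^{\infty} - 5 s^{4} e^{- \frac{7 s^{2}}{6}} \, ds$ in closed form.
$- \frac{135 \sqrt{42} \sqrt{\pi}}{343}$

Start from the elementary integral
$$J(a) = \int_{-\infty}^{\infty} - 5 e^{- a s^{2}} \, ds = - \frac{5 \sqrt{\pi}}{\sqrt{a}}.$$

Differentiating under the integral sign brings down a factor of $(-s^2)$:
$$\frac{dJ}{da} = \int_{-\infty}^{\infty} 5 s^{2} e^{- a s^{2}} \, ds = \frac{5 \sqrt{\pi}}{2 a^{\frac{3}{2}}}.$$

Repeating twice in total — each differentiation brings down another $(-s^2)$ — gives
$$\frac{d^{2}J}{da^{2}} = \int_{-\infty}^{\infty} - 5 s^{4} e^{- a s^{2}} \, ds = - \frac{15 \sqrt{\pi}}{4 a^{\frac{5}{2}}},$$
and the integrand here is exactly the target integrand, so $I = - \frac{15 \sqrt{\pi}}{4 a^{\frac{5}{2}}}$.

Setting $a = \frac{7}{6}$:
$$I = - \frac{135 \sqrt{42} \sqrt{\pi}}{343}.$$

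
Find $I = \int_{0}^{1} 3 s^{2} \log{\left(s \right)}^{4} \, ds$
$\frac{8}{27}$

Consider the simpler parametrised integral
$$J(a) = \int_{0}^{1} 3 s^{a} \, ds = \frac{3}{a + 1}.$$

Differentiating under the integral sign brings down a factor of $\ln s$:
$$\frac{dJ}{da} = \int_{0}^{1} 3 s^{a} \log{\left(s \right)} \, ds = - \frac{3}{\left(a + 1\right)^{2}}.$$

Repeating $4$ times in total — each differentiation brings down another $\ln s$ — gives
$$\frac{d^{4}J}{da^{4}} = \int_{0}^{1} 3 s^{a} \log{\left(s \right)}^{4} \, ds = \frac{72}{\left(a + 1\right)^{5}},$$
and the integrand here is exactly the target integrand, so $I = \frac{72}{\left(a + 1\right)^{5}}$.

Setting $a = 2$:
$$I = \frac{8}{27}.$$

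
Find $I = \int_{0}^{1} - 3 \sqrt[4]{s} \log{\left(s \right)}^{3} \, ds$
$\frac{4608}{625}$

Start from the elementary integral
$$J(a) = \int_{0}^{1} - 3 s^{a} \, ds = - \frac{3}{a + 1}.$$

Differentiating under the integral sign brings down a factor of $\ln s$:
$$\frac{dJ}{da} = \int_{0}^{1} - 3 s^{a} \log{\left(s \right)} \, ds = \frac{3}{\left(a + 1\right)^{2}}.$$

Repeating $3$ times in total — each differentiation brings down another $\ln s$ — gives
$$\frac{d^{3}J}{da^{3}} = \int_{0}^{1} - 3 s^{a} \log{\left(s \right)}^{3} \, ds = \frac{18}{\left(a + 1\right)^{4}},$$
and the integrand here is exactly the target integrand, so $I = \frac{18}{\left(a + 1\right)^{4}}$.

Setting $a = \frac{1}{4}$:
$$I = \frac{4608}{625}.$$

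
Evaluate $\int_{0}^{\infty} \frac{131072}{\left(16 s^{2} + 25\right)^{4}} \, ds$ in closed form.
$\frac{1024 \pi}{15625}$

Begin with the known result
$$J(a) = \int_{0}^{\infty} \frac{2}{a^{2} + s^{2}} \, ds = \frac{\pi}{a}.$$

Differentiating under the integral sign with respect to $a$,
$$\frac{dJ}{da} = \int_{0}^{\infty} - \frac{4 a}{\left(a^{2} + s^{2}\right)^{2}} \, ds = - \frac{\pi}{a^{2}},$$
so $\int_{0}^{\infty} \frac{2}{\left(a^{2} + s^{2}\right)^{2}} \, ds = \frac{\pi}{2 a^{3}}$.

Repeating — each differentiation of $1/(s^2+a^2)^j$ produces $-2ja/(s^2+a^2)^{j+1}$ — and dividing through by $-2ja$ at each step yields, after $3$ differentiations in total,
$$\int_{0}^{\infty} \frac{2}{\left(a^{2} + s^{2}\right)^{4}} \, ds = \frac{5 \pi}{16 a^{7}}.$$

Setting $a = \frac{5}{4}$:
$$I = \frac{1024 \pi}{15625}.$$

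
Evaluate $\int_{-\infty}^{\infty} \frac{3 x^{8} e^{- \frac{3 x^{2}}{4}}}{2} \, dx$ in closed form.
$\frac{560 \sqrt{3} \sqrt{\pi}}{27}$

Consider the simpler parametrised integral
$$J(a) = \int_{-\infty}^{\infty} \frac{3 e^{- a x^{2}}}{2} \, dx = \frac{3 \sqrt{\pi}}{2 \sqrt{a}}.$$

Differentiating under the integral sign brings down a factor of $(-x^2)$:
$$\frac{dJ}{da} = \int_{-\infty}^{\infty} - \frac{3 x^{2} e^{- a x^{2}}}{2} \, dx = - \frac{3 \sqrt{\pi}}{4 a^{\frac{3}{2}}}.$$

Repeating $4$ times in total — each differentiation brings down another $(-x^2)$ — gives
$$\frac{d^{4}J}{da^{4}} = \int_{-\infty}^{\infty} \frac{3 x^{8} e^{- a x^{2}}}{2} \, dx = \frac{315 \sqrt{\pi}}{32 a^{\frac{9}{2}}},$$
and the integrand here is exactly the target integrand, so $I = \frac{315 \sqrt{\pi}}{32 a^{\frac{9}{2}}}$.

Setting $a = \frac{3}{4}$:
$$I = \frac{560 \sqrt{3} \sqrt{\pi}}{27}.$$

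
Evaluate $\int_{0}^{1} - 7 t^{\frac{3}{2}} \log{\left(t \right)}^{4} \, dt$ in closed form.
$- \frac{5376}{3125}$

Start from the elementary integral
$$J(a) = \int_{0}^{1} - 7 t^{a} \, dt = - \frac{7}{a + 1}.$$

Differentiating under the integral sign brings down a factor of $\ln t$:
$$\frac{dJ}{da} = \int_{0}^{1} - 7 t^{a} \log{\left(t \right)} \, dt = \frac{7}{\left(a + 1\right)^{2}}.$$

Repeating $4$ times in total — each differentiation brings down another $\ln t$ — gives
$$\frac{d^{4}J}{da^{4}} = \int_{0}^{1} - 7 t^{a} \log{\left(t \right)}^{4} \, dt = - \frac{168}{\left(a + 1\right)^{5}},$$
and the integrand here is exactly the target integrand, so $I = - \frac{168}{\left(a + 1\right)^{5}}$.

Setting $a = \frac{3}{2}$:
$$I = - \frac{5376}{3125}.$$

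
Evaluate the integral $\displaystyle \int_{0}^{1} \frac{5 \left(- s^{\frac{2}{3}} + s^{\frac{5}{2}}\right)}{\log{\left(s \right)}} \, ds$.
$- \log{\left(\frac{100000}{4084101} \right)}$

Consider the one-parameter family: let $I(a) = \int_{0}^{1} \frac{5 \left(s^{\frac{5}{2}} - s^{a}\right)}{\log{\left(s \right)}} \, ds$.

Since $\dfrac{\partial}{\partial a}\,s^{a} = s^{a} \ln s$, the $\ln s$ in the denominator cancels and
$$\frac{dI}{da} = \int_{0}^{1} -5 s^{a} \, ds = -5 \left[\frac{s^{a+1}}{a+1}\right]_0^1 = - \frac{5}{a + 1}.$$

Integrating with respect to $a$ gives $I(a) = - \log{\left(\frac{32 \left(a + 1\right)^{5}}{16807} \right)} + C$.

At $a = \frac{5}{2}$ the integrand is identically $0$, so $I(\frac{5}{2}) = 0$. The closed form gives $0$, hence $C = 0$.

Setting $a = \frac{2}{3}$:
$$I = - \log{\left(\frac{100000}{4084101} \right)}.$$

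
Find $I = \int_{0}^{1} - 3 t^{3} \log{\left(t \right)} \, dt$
$\frac{3}{16}$

Consider the simpler parametrised integral
$$J(a) = \int_{0}^{1} - 3 t^{a} \, dt = - \frac{3}{a + 1}.$$

Differentiating under the integral sign brings down a factor of $\ln t$:
$$\frac{dJ}{da} = \int_{0}^{1} - 3 t^{a} \log{\left(t \right)} \, dt = \frac{3}{\left(a + 1\right)^{2}}.$$

The integral on the left is $I$, so $I = \frac{3}{\left(a + 1\right)^{2}}$.

Setting $a = 3$:
$$I = \frac{3}{16}.$$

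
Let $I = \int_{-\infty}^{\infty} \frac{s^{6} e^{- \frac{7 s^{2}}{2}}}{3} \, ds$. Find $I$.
$\frac{5 \sqrt{14} \sqrt{\pi}}{2401}$

Begin with the known integral
$$J(a) = \int_{-\infty}^{\infty} \frac{e^{- a s^{2}}}{3} \, ds = \frac{\sqrt{\pi}}{3 \sqrt{a}}.$$

Differentiating under the integral sign brings down a factor of $(-s^2)$:
$$\frac{dJ}{da} = \int_{-\infty}^{\infty} - \frac{s^{2} e^{- a s^{2}}}{3} \, ds = - \frac{\sqrt{\pi}}{6 a^{\frac{3}{2}}}.$$

Repeating $3$ times in total — each differentiation brings down another $(-s^2)$ — gives
$$\frac{d^{3}J}{da^{3}} = \int_{-\infty}^{\infty} - \frac{s^{6} e^{- a s^{2}}}{3} \, ds = - \frac{5 \sqrt{\pi}}{8 a^{\frac{7}{2}}},$$
and the integrand here is $(-1)^{3}$ times the target integrand, so $I = (-1)^{3}\,\frac{d^{3}J}{da^{3}} = \frac{5 \sqrt{\pi}}{8 a^{\frac{7}{2}}}$.

Setting $a = \frac{7}{2}$:
$$I = \frac{5 \sqrt{14} \sqrt{\pi}}{2401}.$$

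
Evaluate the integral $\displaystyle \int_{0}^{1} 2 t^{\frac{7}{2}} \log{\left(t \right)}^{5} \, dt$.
$- \frac{5120}{177147}$

Consider the simpler parametrised integral
$$J(a) = \int_{0}^{1} 2 t^{a} \, dt = \frac{2}{a + 1}.$$

Differentiating under the integral sign brings down a factor of $\ln t$:
$$\frac{dJ}{da} = \int_{0}^{1} 2 t^{a} \log{\left(t \right)} \, dt = - \frac{2}{\left(a + 1\right)^{2}}.$$

Repeating $5$ times in total — each differentiation brings down another $\ln t$ — gives
$$\frac{d^{5}J}{da^{5}} = \int_{0}^{1} 2 t^{a} \log{\left(t \right)}^{5} \, dt = - \frac{240}{\left(a + 1\right)^{6}},$$
and the integrand here is exactly the target integrand, so $I = - \frac{240}{\left(a + 1\right)^{6}}$.

Setting $a = \frac{7}{2}$:
$$I = - \frac{5120}{177147}.$$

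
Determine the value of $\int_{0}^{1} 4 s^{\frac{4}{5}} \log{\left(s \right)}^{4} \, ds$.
$\frac{100000}{19683}$

Start from the elementary integral
$$J(a) = \int_{0}^{1} 4 s^{a} \, ds = \frac{4}{a + 1}.$$

Differentiating under the integral sign brings down a factor of $\ln s$:
$$\frac{dJ}{da} = \int_{0}^{1} 4 s^{a} \log{\left(s \right)} \, ds = - \frac{4}{\left(a + 1\right)^{2}}.$$

Repeating $4$ times in total — each differentiation brings down another $\ln s$ — gives
$$\frac{d^{4}J}{da^{4}} = \int_{0}^{1} 4 s^{a} \log{\left(s \right)}^{4} \, ds = \frac{96}{\left(a + 1\right)^{5}},$$
and the integrand here is exactly the target integrand, so $I = \frac{96}{\left(a + 1\right)^{5}}$.

Setting $a = \frac{4}{5}$:
$$I = \frac{100000}{19683}.$$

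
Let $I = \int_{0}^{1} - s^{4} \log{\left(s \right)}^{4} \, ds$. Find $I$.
$- \frac{24}{3125}$

Consider the simpler parametrised integral
$$J(a) = \int_{0}^{1} - s^{a} \, ds = - \frac{1}{a + 1}.$$

Differentiating under the integral sign brings down a factor of $\ln s$:
$$\frac{dJ}{da} = \int_{0}^{1} - s^{a} \log{\left(s \right)} \, ds = \frac{1}{\left(a + 1\right)^{2}}.$$

Repeating $4$ times in total — each differentiation brings down another $\ln s$ — gives
$$\frac{d^{4}J}{da^{4}} = \int_{0}^{1} - s^{a} \log{\left(s \right)}^{4} \, ds = - \frac{24}{\left(a + 1\right)^{5}},$$
and the integrand here is exactly the target integrand, so $I = - \frac{24}{\left(a + 1\right)^{5}}$.

Setting $a = 4$:
$$I = - \frac{24}{3125}.$$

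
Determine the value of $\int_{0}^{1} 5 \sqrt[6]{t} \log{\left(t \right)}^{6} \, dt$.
$\frac{1007769600}{823543}$

Start from the elementary integral
$$J(a) = \int_{0}^{1} 5 t^{a} \, dt = \frac{5}{a + 1}.$$

Differentiating under the integral sign brings down a factor of $\ln t$:
$$\frac{dJ}{da} = \int_{0}^{1} 5 t^{a} \log{\left(t \right)} \, dt = - \frac{5}{\left(a + 1\right)^{2}}.$$

Repeating $6$ times in total — each differentiation brings down another $\ln t$ — gives
$$\frac{d^{6}J}{da^{6}} = \int_{0}^{1} 5 t^{a} \log{\left(t \right)}^{6} \, dt = \frac{3600}{\left(a + 1\right)^{7}},$$
and the integrand here is exactly the target integrand, so $I = \frac{3600}{\left(a + 1\right)^{7}}$.

Setting $a = \frac{1}{6}$:
$$I = \frac{1007769600}{823543}.$$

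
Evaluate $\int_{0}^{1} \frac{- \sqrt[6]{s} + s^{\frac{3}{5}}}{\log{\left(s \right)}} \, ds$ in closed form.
$- \log{\left(35 \right)} + \log{\left(48 \right)}$

Consider the one-parameter family: let $I(a) = \int_{0}^{1} \frac{s^{\frac{3}{5}} - s^{a}}{\log{\left(s \right)}} \, ds$.

Since $\dfrac{\partial}{\partial a}\,s^{a} = s^{a} \ln s$, the $\ln s$ in the denominator cancels and
$$\frac{dI}{da} = \int_{0}^{1} -1 s^{a} \, ds = -1 \left[\frac{s^{a+1}}{a+1}\right]_0^1 = - \frac{1}{a + 1}.$$

Integrating with respect to $a$ gives $I(a) = - \log{\left(\frac{5 a}{8} + \frac{5}{8} \right)} + C$.

At $a = \frac{3}{5}$ the integrand is identically $0$, so $I(\frac{3}{5}) = 0$. The closed form gives $0$, hence $C = 0$.

Setting $a = \frac{1}{6}$:
$$I = - \log{\left(35 \right)} + \log{\left(48 \right)}.$$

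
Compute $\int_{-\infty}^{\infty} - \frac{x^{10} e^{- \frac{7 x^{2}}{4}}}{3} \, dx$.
$- \frac{2880 \sqrt{7} \sqrt{\pi}}{16807}$

Start from the elementary integral
$$J(a) = \int_{-\infty}^{\infty} - \frac{e^{- a x^{2}}}{3} \, dx = - \frac{\sqrt{\pi}}{3 \sqrt{a}}.$$

Differentiating under the integral sign brings down a factor of $(-x^2)$:
$$\frac{dJ}{da} = \int_{-\infty}^{\infty} \frac{x^{2} e^{- a x^{2}}}{3} \, dx = \frac{\sqrt{\pi}}{6 a^{\frac{3}{2}}}.$$

Repeating $5$ times in total — each differentiation brings down another $(-x^2)$ — gives
$$\frac{d^{5}J}{da^{5}} = \int_{-\infty}^{\infty} \frac{x^{10} e^{- a x^{2}}}{3} \, dx = \frac{315 \sqrt{\pi}}{32 a^{\frac{11}{2}}},$$
and the integrand here is $(-1)^{5}$ times the target integrand, so $I = (-1)^{5}\,\frac{d^{5}J}{da^{5}} = - \frac{315 \sqrt{\pi}}{32 a^{\frac{11}{2}}}$.

Setting $a = \frac{7}{4}$:
$$I = - \frac{2880 \sqrt{7} \sqrt{\pi}}{16807}.$$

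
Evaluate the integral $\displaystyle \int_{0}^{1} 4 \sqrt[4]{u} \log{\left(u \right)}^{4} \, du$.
$\frac{98304}{3125}$

Begin with the known integral
$$J(a) = \int_{0}^{1} 4 u^{a} \, du = \frac{4}{a + 1}.$$

Differentiating under the integral sign brings down a factor of $\ln u$:
$$\frac{dJ}{da} = \int_{0}^{1} 4 u^{a} \log{\left(u \right)} \, du = - \frac{4}{\left(a + 1\right)^{2}}.$$

Repeating $4$ times in total — each differentiation brings down another $\ln u$ — gives
$$\frac{d^{4}J}{da^{4}} = \int_{0}^{1} 4 u^{a} \log{\left(u \right)}^{4} \, du = \frac{96}{\left(a + 1\right)^{5}},$$
and the integrand here is exactly the target integrand, so $I = \frac{96}{\left(a + 1\right)^{5}}$.

Setting $a = \frac{1}{4}$:
$$I = \frac{98304}{3125}.$$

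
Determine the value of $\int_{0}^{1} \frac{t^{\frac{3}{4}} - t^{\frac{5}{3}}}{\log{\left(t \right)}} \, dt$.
$\log{\left(\frac{21}{32} \right)}$

Replace the exponent $\frac{3}{4}$ by a parameter $a$: let $I(a) = \int_{0}^{1} \frac{- t^{\frac{5}{3}} + t^{a}}{\log{\left(t \right)}} \, dt$.

Since $\dfrac{\partial}{\partial a}\,t^{a} = t^{a} \ln t$, the $\ln t$ in the denominator cancels and
$$\frac{dI}{da} = \int_{0}^{1} t^{a} \, dt = \left[\frac{t^{a+1}}{a+1}\right]_0^1 = \frac{1}{a + 1}.$$

Integrating with respect to $a$ gives $I(a) = \log{\left(\frac{3 a}{8} + \frac{3}{8} \right)} + C$.

At $a = \frac{5}{3}$ the integrand is identically $0$, so $I(\frac{5}{3}) = 0$. The closed form gives $0$, hence $C = 0$.

Setting $a = \frac{3}{4}$:
$$I = \log{\left(\frac{21}{32} \right)}.$$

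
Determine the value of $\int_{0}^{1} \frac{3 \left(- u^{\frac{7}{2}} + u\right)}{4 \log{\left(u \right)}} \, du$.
$\log{\left(\frac{2 \sqrt{6}}{9} \right)}$

Consider the one-parameter family: let $I(a) = \int_{0}^{1} \frac{3 \left(- u^{\frac{7}{2}} + u^{a}\right)}{4 \log{\left(u \right)}} \, du$.

Since $\dfrac{\partial}{\partial a}\,u^{a} = u^{a} \ln u$, the $\ln u$ in the denominator cancels and
$$\frac{dI}{da} = \int_{0}^{1} \frac{3}{4} u^{a} \, du = \frac{3}{4} \left[\frac{u^{a+1}}{a+1}\right]_0^1 = \frac{3}{4 \left(a + 1\right)}.$$

Integrating with respect to $a$ gives $I(a) = \log{\left(\frac{2^{\frac{3}{4}} \sqrt{3} \left(a + 1\right)^{\frac{3}{4}}}{9} \right)} + C$.

At $a = \frac{7}{2}$ the integrand is identically $0$, so $I(\frac{7}{2}) = 0$. The closed form gives $0$, hence $C = 0$.

Setting $a = 1$:
$$I = \log{\left(\frac{2 \sqrt{6}}{9} \right)}.$$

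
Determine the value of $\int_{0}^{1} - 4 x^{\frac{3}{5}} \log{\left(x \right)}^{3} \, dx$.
$\frac{1875}{512}$

Consider the simpler parametrised integral
$$J(a) = \int_{0}^{1} - 4 x^{a} \, dx = - \frac{4}{a + 1}.$$

Differentiating under the integral sign brings down a factor of $\ln x$:
$$\frac{dJ}{da} = \int_{0}^{1} - 4 x^{a} \log{\left(x \right)} \, dx = \frac{4}{\left(a + 1\right)^{2}}.$$

Repeating $3$ times in total — each differentiation brings down another $\ln x$ — gives
$$\frac{d^{3}J}{da^{3}} = \int_{0}^{1} - 4 x^{a} \log{\left(x \right)}^{3} \, dx = \frac{24}{\left(a + 1\right)^{4}},$$
and the integrand here is exactly the target integrand, so $I = \frac{24}{\left(a + 1\right)^{4}}$.

Setting $a = \frac{3}{5}$:
$$I = \frac{1875}{512}.$$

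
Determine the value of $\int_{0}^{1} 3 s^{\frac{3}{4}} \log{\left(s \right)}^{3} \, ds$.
$- \frac{4608}{2401}$

Start from the elementary integral
$$J(a) = \int_{0}^{1} 3 s^{a} \, ds = \frac{3}{a + 1}.$$

Differentiating under the integral sign brings down a factor of $\ln s$:
$$\frac{dJ}{da} = \int_{0}^{1} 3 s^{a} \log{\left(s \right)} \, ds = - \frac{3}{\left(a + 1\right)^{2}}.$$

Repeating $3$ times in total — each differentiation brings down another $\ln s$ — gives
$$\frac{d^{3}J}{da^{3}} = \int_{0}^{1} 3 s^{a} \log{\left(s \right)}^{3} \, ds = - \frac{18}{\left(a + 1\right)^{4}},$$
and the integrand here is exactly the target integrand, so $I = - \frac{18}{\left(a + 1\right)^{4}}$.

Setting $a = \frac{3}{4}$:
$$I = - \frac{4608}{2401}.$$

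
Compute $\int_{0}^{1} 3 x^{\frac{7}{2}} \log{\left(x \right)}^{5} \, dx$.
$- \frac{2560}{59049}$

Begin with the known integral
$$J(a) = \int_{0}^{1} 3 x^{a} \, dx = \frac{3}{a + 1}.$$

Differentiating under the integral sign brings down a factor of $\ln x$:
$$\frac{dJ}{da} = \int_{0}^{1} 3 x^{a} \log{\left(x \right)} \, dx = - \frac{3}{\left(a + 1\right)^{2}}.$$

Repeating $5$ times in total — each differentiation brings down another $\ln x$ — gives
$$\frac{d^{5}J}{da^{5}} = \int_{0}^{1} 3 x^{a} \log{\left(x \right)}^{5} \, dx = - \frac{360}{\left(a + 1\right)^{6}},$$
and the integrand here is exactly the target integrand, so $I = - \frac{360}{\left(a + 1\right)^{6}}$.

Setting $a = \frac{7}{2}$:
$$I = - \frac{2560}{59049}.$$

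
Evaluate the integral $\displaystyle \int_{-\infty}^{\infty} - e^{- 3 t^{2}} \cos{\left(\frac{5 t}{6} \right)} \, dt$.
$- \frac{\sqrt{3} \sqrt{\pi}}{3 e^{\frac{25}{432}}}$

Treat the cosine frequency as a parameter and define $I(b) = \int_{-\infty}^{\infty} - e^{- 3 t^{2}} \cos{\left(b t \right)} \, dt$.

Differentiating under the integral sign,
$$I'(b) = \int_{-\infty}^{\infty} t e^{- 3 t^{2}} \sin{\left(b t \right)} \, dt.$$

Integrate $\int_{-\infty}^{\infty} t \sin(b t)\, e^{- 3 t^{2}}\, dt$ by parts with $u = \sin(b t)$ and $dv = t\, e^{- 3 t^{2}}\, dt$, giving $v = - \frac{e^{- 3 t^{2}}}{6}$. The boundary term vanishes and
$$\int_{-\infty}^{\infty} t \sin(b t)\, e^{- 3 t^{2}}\, dt = \frac{b}{6} \int_{-\infty}^{\infty} \cos(b t)\, e^{- 3 t^{2}}\, dt,$$
so $I'(b) = - \frac{b}{6}\, I(b)$.

This is a separable first-order ODE; solving with the initial condition $I(0) = \int_{-\infty}^{\infty} - e^{- 3 t^{2}}\,dt = - \frac{\sqrt{3} \sqrt{\pi}}{3}$ gives
$$I(b) = - \frac{\sqrt{3} \sqrt{\pi} e^{- \frac{b^{2}}{12}}}{3}.$$

Setting $b = \frac{5}{6}$:
$$I = - \frac{\sqrt{3} \sqrt{\pi}}{3 e^{\frac{25}{432}}}.$$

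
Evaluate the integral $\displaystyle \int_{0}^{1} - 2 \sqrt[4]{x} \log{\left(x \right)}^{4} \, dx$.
$- \frac{49152}{3125}$

Start from the elementary integral
$$J(a) = \int_{0}^{1} - 2 x^{a} \, dx = - \frac{2}{a + 1}.$$

Differentiating under the integral sign brings down a factor of $\ln x$:
$$\frac{dJ}{da} = \int_{0}^{1} - 2 x^{a} \log{\left(x \right)} \, dx = \frac{2}{\left(a + 1\right)^{2}}.$$

Repeating $4$ times in total — each differentiation brings down another $\ln x$ — gives
$$\frac{d^{4}J}{da^{4}} = \int_{0}^{1} - 2 x^{a} \log{\left(x \right)}^{4} \, dx = - \frac{48}{\left(a + 1\right)^{5}},$$
and the integrand here is exactly the target integrand, so $I = - \frac{48}{\left(a + 1\right)^{5}}$.

Setting $a = \frac{1}{4}$:
$$I = - \frac{49152}{3125}.$$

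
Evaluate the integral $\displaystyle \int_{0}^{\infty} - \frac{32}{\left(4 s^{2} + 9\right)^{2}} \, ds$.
$- \frac{4 \pi}{27}$

Start from the standard arctangent integral
$$J(a) = \int_{0}^{\infty} - \frac{2}{a^{2} + s^{2}} \, ds = - \frac{\pi}{a}.$$

Differentiating under the integral sign with respect to $a$,
$$\frac{dJ}{da} = \int_{0}^{\infty} \frac{4 a}{\left(a^{2} + s^{2}\right)^{2}} \, ds = \frac{\pi}{a^{2}},$$
so $\int_{0}^{\infty} - \frac{2}{\left(a^{2} + s^{2}\right)^{2}} \, ds = - \frac{\pi}{2 a^{3}}$.

Setting $a = \frac{3}{2}$:
$$I = - \frac{4 \pi}{27}.$$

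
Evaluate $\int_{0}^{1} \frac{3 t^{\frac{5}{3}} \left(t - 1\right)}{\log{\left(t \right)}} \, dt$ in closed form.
$- \log{\left(\frac{512}{1331} \right)}$

Introduce a parameter $a$ in the exponent: let $I(a) = \int_{0}^{1} \frac{3 \left(t^{\frac{8}{3}} - t^{a}\right)}{\log{\left(t \right)}} \, dt$.

Since $\dfrac{\partial}{\partial a}\,t^{a} = t^{a} \ln t$, the $\ln t$ in the denominator cancels and
$$\frac{dI}{da} = \int_{0}^{1} -3 t^{a} \, dt = -3 \left[\frac{t^{a+1}}{a+1}\right]_0^1 = - \frac{3}{a + 1}.$$

Integrating with respect to $a$ gives $I(a) = - \log{\left(\frac{27 \left(a + 1\right)^{3}}{1331} \right)} + C$.

At $a = \frac{8}{3}$ the integrand is identically $0$, so $I(\frac{8}{3}) = 0$. The closed form gives $0$, hence $C = 0$.

Setting $a = \frac{5}{3}$:
$$I = - \log{\left(\frac{512}{1331} \right)}.$$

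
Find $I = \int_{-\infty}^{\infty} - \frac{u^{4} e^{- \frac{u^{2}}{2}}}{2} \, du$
$- \frac{3 \sqrt{2} \sqrt{\pi}}{2}$

Start from the elementary integral
$$J(a) = \int_{-\infty}^{\infty} - \frac{e^{- a u^{2}}}{2} \, du = - \frac{\sqrt{\pi}}{2 \sqrt{a}}.$$

Differentiating under the integral sign brings down a factor of $(-u^2)$:
$$\frac{dJ}{da} = \int_{-\infty}^{\infty} \frac{u^{2} e^{- a u^{2}}}{2} \, du = \frac{\sqrt{\pi}}{4 a^{\frac{3}{2}}}.$$

Repeating twice in total — each differentiation brings down another $(-u^2)$ — gives
$$\frac{d^{2}J}{da^{2}} = \int_{-\infty}^{\infty} - \frac{u^{4} e^{- a u^{2}}}{2} \, du = - \frac{3 \sqrt{\pi}}{8 a^{\frac{5}{2}}},$$
and the integrand here is exactly the target integrand, so $I = - \frac{3 \sqrt{\pi}}{8 a^{\frac{5}{2}}}$.

Setting $a = \frac{1}{2}$:
$$I = - \frac{3 \sqrt{2} \sqrt{\pi}}{2}.$$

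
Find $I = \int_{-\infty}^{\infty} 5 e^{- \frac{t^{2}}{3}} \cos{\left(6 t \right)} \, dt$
$\frac{5 \sqrt{3} \sqrt{\pi}}{e^{27}}$

Treat the cosine frequency as a parameter and define $I(b) = \int_{-\infty}^{\infty} 5 e^{- \frac{t^{2}}{3}} \cos{\left(b t \right)} \, dt$.

Differentiating under the integral sign,
$$I'(b) = \int_{-\infty}^{\infty} - 5 t e^{- \frac{t^{2}}{3}} \sin{\left(b t \right)} \, dt.$$

Integrate $\int_{-\infty}^{\infty} t \sin(b t)\, e^{- \frac{t^{2}}{3}}\, dt$ by parts with $u = \sin(b t)$ and $dv = t\, e^{- \frac{t^{2}}{3}}\, dt$, giving $v = - \frac{3 e^{- \frac{t^{2}}{3}}}{2}$. The boundary term vanishes and
$$\int_{-\infty}^{\infty} t \sin(b t)\, e^{- \frac{t^{2}}{3}}\, dt = \frac{3 b}{2} \int_{-\infty}^{\infty} \cos(b t)\, e^{- \frac{t^{2}}{3}}\, dt,$$
so $I'(b) = - \frac{3 b}{2}\, I(b)$.

This is a separable first-order ODE; solving with the initial condition $I(0) = \int_{-\infty}^{\infty} 5 e^{- \frac{t^{2}}{3}}\,dt = 5 \sqrt{3} \sqrt{\pi}$ gives
$$I(b) = 5 \sqrt{3} \sqrt{\pi} e^{- \frac{3 b^{2}}{4}}.$$

Setting $b = 6$:
$$I = \frac{5 \sqrt{3} \sqrt{\pi}}{e^{27}}.$$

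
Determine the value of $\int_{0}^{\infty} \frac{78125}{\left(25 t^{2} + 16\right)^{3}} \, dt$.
$\frac{46875 \pi}{16384}$

Begin with the known result
$$J(a) = \int_{0}^{\infty} \frac{5}{a^{2} + t^{2}} \, dt = \frac{5 \pi}{2 a}.$$

Differentiating under the integral sign with respect to $a$,
$$\frac{dJ}{da} = \int_{0}^{\infty} - \frac{10 a}{\left(a^{2} + t^{2}\right)^{2}} \, dt = - \frac{5 \pi}{2 a^{2}},$$
so $\int_{0}^{\infty} \frac{5}{\left(a^{2} + t^{2}\right)^{2}} \, dt = \frac{5 \pi}{4 a^{3}}$.

Repeating — each differentiation of $1/(t^2+a^2)^j$ produces $-2ja/(t^2+a^2)^{j+1}$ — and dividing through by $-2ja$ at each step yields, after $2$ differentiations in total,
$$\int_{0}^{\infty} \frac{5}{\left(a^{2} + t^{2}\right)^{3}} \, dt = \frac{15 \pi}{16 a^{5}}.$$

Setting $a = \frac{4}{5}$:
$$I = \frac{46875 \pi}{16384}.$$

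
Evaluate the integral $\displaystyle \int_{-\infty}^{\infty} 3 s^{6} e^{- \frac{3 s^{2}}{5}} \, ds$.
$\frac{625 \sqrt{15} \sqrt{\pi}}{72}$

Consider the simpler parametrised integral
$$J(a) = \int_{-\infty}^{\infty} 3 e^{- a s^{2}} \, ds = \frac{3 \sqrt{\pi}}{\sqrt{a}}.$$

Differentiating under the integral sign brings down a factor of $(-s^2)$:
$$\frac{dJ}{da} = \int_{-\infty}^{\infty} - 3 s^{2} e^{- a s^{2}} \, ds = - \frac{3 \sqrt{\pi}}{2 a^{\frac{3}{2}}}.$$

Repeating $3$ times in total — each differentiation brings down another $(-s^2)$ — gives
$$\frac{d^{3}J}{da^{3}} = \int_{-\infty}^{\infty} - 3 s^{6} e^{- a s^{2}} \, ds = - \frac{45 \sqrt{\pi}}{8 a^{\frac{7}{2}}},$$
and the integrand here is $(-1)^{3}$ times the target integrand, so $I = (-1)^{3}\,\frac{d^{3}J}{da^{3}} = \frac{45 \sqrt{\pi}}{8 a^{\frac{7}{2}}}$.

Setting $a = \frac{3}{5}$:
$$I = \frac{625 \sqrt{15} \sqrt{\pi}}{72}.$$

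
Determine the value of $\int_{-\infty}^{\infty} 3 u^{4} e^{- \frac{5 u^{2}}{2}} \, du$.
$\frac{9 \sqrt{10} \sqrt{\pi}}{125}$

Start from the elementary integral
$$J(a) = \int_{-\infty}^{\infty} 3 e^{- a u^{2}} \, du = \frac{3 \sqrt{\pi}}{\sqrt{a}}.$$

Differentiating under the integral sign brings down a factor of $(-u^2)$:
$$\frac{dJ}{da} = \int_{-\infty}^{\infty} - 3 u^{2} e^{- a u^{2}} \, du = - \frac{3 \sqrt{\pi}}{2 a^{\frac{3}{2}}}.$$

Repeating twice in total — each differentiation brings down another $(-u^2)$ — gives
$$\frac{d^{2}J}{da^{2}} = \int_{-\infty}^{\infty} 3 u^{4} e^{- a u^{2}} \, du = \frac{9 \sqrt{\pi}}{4 a^{\frac{5}{2}}},$$
and the integrand here is exactly the target integrand, so $I = \frac{9 \sqrt{\pi}}{4 a^{\frac{5}{2}}}$.

Setting $a = \frac{5}{2}$:
$$I = \frac{9 \sqrt{10} \sqrt{\pi}}{125}.$$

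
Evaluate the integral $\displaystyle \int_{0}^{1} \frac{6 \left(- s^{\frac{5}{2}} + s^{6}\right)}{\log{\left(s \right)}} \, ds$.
$\log{\left(64 \right)}$

Replace the exponent $\frac{5}{2}$ by a parameter $a$: let $I(a) = \int_{0}^{1} \frac{6 \left(s^{6} - s^{a}\right)}{\log{\left(s \right)}} \, ds$.

Since $\dfrac{\partial}{\partial a}\,s^{a} = s^{a} \ln s$, the $\ln s$ in the denominator cancels and
$$\frac{dI}{da} = \int_{0}^{1} -6 s^{a} \, ds = -6 \left[\frac{s^{a+1}}{a+1}\right]_0^1 = - \frac{6}{a + 1}.$$

Integrating with respect to $a$ gives $I(a) = \log{\left(\frac{117649}{\left(a + 1\right)^{6}} \right)} + C$.

At $a = 6$ the integrand is identically $0$, so $I(6) = 0$. The closed form gives $0$, hence $C = 0$.

Setting $a = \frac{5}{2}$:
$$I = \log{\left(64 \right)}.$$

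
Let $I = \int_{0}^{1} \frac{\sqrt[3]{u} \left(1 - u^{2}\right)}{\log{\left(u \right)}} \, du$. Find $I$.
$\log{\left(\frac{2}{5} \right)}$

Consider the one-parameter family: let $I(a) = \int_{0}^{1} \frac{- u^{\frac{7}{3}} + u^{a}}{\log{\left(u \right)}} \, du$.

Since $\dfrac{\partial}{\partial a}\,u^{a} = u^{a} \ln u$, the $\ln u$ in the denominator cancels and
$$\frac{dI}{da} = \int_{0}^{1} u^{a} \, du = \left[\frac{u^{a+1}}{a+1}\right]_0^1 = \frac{1}{a + 1}.$$

Integrating with respect to $a$ gives $I(a) = \log{\left(\frac{3 a}{10} + \frac{3}{10} \right)} + C$.

At $a = \frac{7}{3}$ the integrand is identically $0$, so $I(\frac{7}{3}) = 0$. The closed form gives $0$, hence $C = 0$.

Setting $a = \frac{1}{3}$:
$$I = \log{\left(\frac{2}{5} \right)}.$$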